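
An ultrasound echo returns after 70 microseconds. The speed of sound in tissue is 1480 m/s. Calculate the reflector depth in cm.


depth = c * t / 2
t = 70 us = 7.0000e-05 s
depth = 1480 * 7.0000e-05 / 2
depth = 0.0518 m = 5.18 cm


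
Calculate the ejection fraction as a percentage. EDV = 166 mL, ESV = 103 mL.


SV = EDV - ESV = 166 - 103 = 63 mL
EF = SV/EDV * 100 = 63/166 * 100
EF = 37.95%


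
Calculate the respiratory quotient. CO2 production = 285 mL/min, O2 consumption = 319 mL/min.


RQ = VCO2 / VO2
RQ = 285 / 319
RQ = 0.8934


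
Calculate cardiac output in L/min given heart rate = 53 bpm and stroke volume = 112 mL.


CO = HR * SV
CO = 53 * 112 / 1000
CO = 5.936 L/min


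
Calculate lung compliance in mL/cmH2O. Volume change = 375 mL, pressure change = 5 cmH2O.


C = dV / dP
C = 375 / 5
C = 75 mL/cmH2O


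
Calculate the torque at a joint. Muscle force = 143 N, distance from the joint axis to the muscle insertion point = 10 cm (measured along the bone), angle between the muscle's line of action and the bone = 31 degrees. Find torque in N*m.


Torque = F * d * sin(theta)   (moment arm = d*sin(theta))
d = 10 cm = 0.1 m
Torque = 143 * 0.1 * sin(31)
Torque = 7.365 N*m


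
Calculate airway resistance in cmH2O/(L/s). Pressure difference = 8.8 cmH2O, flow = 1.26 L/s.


R = dP / flow
R = 8.8 / 1.26
R = 6.984 cmH2O/(L/s)


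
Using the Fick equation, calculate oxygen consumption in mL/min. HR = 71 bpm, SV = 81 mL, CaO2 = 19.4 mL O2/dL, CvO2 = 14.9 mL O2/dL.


CO = HR*SV = 71*81/1000 = 5.751 L/min
a-v O2 diff = 19.4 - 14.9 = 4.5 mL/dL
VO2 = CO * (CaO2-CvO2) * 10 dL/L
VO2 = 5.751 * 4.5 * 10
VO2 = 258.8 mL/min


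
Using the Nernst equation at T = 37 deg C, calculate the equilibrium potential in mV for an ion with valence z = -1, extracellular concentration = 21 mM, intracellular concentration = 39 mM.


E = (RT/(zF)) * ln(C_out/C_in)
T = 37 + 273.15 = 310.15 K
E = (8.314 * 310.15 / (-1 * 96485)) * ln(21/39)
E = 16.54 mV


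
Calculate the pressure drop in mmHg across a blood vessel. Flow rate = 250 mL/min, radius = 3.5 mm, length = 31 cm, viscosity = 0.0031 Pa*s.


dP = 8*mu*L*Q / (pi*r^4)
Q = 250 mL/min = 4.16667e-06 m^3/s
dP = 67.9486 Pa = 67.9486 / 133.322 mmHg = 0.5097 mmHg


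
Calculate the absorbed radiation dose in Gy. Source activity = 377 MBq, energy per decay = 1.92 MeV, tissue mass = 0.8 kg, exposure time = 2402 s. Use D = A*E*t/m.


A = 377 MBq = 3.7700e+08 Bq
E = 1.92 MeV = 3.07584e-13 J
D = A*E*t/m = 3.7700e+08*3.07584e-13*2402/0.8
D = 0.3482 Gy


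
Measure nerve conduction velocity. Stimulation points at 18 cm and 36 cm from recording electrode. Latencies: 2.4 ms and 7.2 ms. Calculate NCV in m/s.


Distance = (36 - 18) / 100 = 0.18 m
dt = (7.2 - 2.4) / 1000 = 0.0048 s
NCV = dist / dt = 37.5 m/s


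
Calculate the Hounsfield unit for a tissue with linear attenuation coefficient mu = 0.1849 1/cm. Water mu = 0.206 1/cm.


HU = ((mu_tissue - mu_water) / mu_water) * 1000
HU = ((0.1849 - 0.206) / 0.206) * 1000
HU = -102.4


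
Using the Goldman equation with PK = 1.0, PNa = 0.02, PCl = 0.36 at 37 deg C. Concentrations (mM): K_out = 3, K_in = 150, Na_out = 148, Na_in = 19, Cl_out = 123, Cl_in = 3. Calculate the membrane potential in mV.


Vm = (RT/F)*ln((PK*Ko + PNa*Nao + PCl*Cli)/(PK*Ki + PNa*Nai + PCl*Clo))
Numer = 7.04, Denom = 194.66
Vm = -88.72 mV


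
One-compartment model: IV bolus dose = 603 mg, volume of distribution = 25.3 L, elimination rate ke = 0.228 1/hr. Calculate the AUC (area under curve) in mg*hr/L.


C0 = Dose/Vd = 603/25.3 = 23.834 mg/L
AUC = C0/ke = 23.834/0.228
AUC = 104.5 mg*hr/L


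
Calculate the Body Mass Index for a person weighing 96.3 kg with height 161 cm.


BMI = weight / height^2
height = 161 cm = 1.61 m
BMI = 96.3 / 1.61^2
BMI = 37.15 kg/m^2


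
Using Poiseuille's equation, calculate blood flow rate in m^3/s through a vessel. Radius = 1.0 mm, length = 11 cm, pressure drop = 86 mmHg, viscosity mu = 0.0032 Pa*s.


Q = pi*r^4*dP / (8*mu*L)
r = 0.001 m, L = 0.11 m
dP = 86 mmHg = 11465.692 Pa
Q = 1.2791e-05 m^3/s


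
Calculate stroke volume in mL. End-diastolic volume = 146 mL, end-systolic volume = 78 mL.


SV = EDV - ESV
SV = 146 - 78
SV = 68 mL


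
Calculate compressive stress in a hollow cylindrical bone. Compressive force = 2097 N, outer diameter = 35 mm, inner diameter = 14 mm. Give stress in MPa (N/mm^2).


A = pi*(r_o^2 - r_i^2)
r_o = 17.5 mm, r_i = 7 mm
A = 808.175 mm^2
sigma = F/A = 2097 / 808.175
sigma = 2.595 MPa


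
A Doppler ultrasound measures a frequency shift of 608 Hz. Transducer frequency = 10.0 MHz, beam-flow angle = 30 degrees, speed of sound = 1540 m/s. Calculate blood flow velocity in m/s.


v = fd * c / (2 * f0 * cos(theta))
v = 608 * 1540 / (2 * 1.0000e+07 * cos(30))
v = 0.05406 m/s


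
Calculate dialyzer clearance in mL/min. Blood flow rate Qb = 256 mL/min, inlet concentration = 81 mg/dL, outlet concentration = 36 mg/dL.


K = Qb * (Cb_in - Cb_out) / Cb_in
K = 256 * (81 - 36) / 81
K = 142.2 mL/min


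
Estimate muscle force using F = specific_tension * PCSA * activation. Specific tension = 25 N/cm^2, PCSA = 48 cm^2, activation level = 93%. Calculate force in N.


F = sigma * PCSA * activation
F = 25 * 48 * 0.93
F = 1116 N


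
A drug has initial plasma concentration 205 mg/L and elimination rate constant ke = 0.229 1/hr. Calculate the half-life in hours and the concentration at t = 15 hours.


t_half = ln(2) / ke = 0.693147 / 0.229 = 3.027 hr
C(t) = C0 * exp(-ke*t) = 205 * exp(-0.229*15)
C(15) = 6.606 mg/L


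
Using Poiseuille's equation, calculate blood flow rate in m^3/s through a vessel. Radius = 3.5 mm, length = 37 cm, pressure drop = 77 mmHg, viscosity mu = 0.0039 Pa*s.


Q = pi*r^4*dP / (8*mu*L)
r = 0.0035 m, L = 0.37 m
dP = 77 mmHg = 10265.794 Pa
Q = 4.1924e-04 m^3/s


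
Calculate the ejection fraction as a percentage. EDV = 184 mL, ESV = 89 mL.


SV = EDV - ESV = 184 - 89 = 95 mL
EF = SV/EDV * 100 = 95/184 * 100
EF = 51.63%


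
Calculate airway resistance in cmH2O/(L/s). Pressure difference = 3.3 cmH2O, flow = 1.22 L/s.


R = dP / flow
R = 3.3 / 1.22
R = 2.705 cmH2O/(L/s)


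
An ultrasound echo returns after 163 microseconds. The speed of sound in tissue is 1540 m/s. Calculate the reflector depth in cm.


depth = c * t / 2
t = 163 us = 1.6300e-04 s
depth = 1540 * 1.6300e-04 / 2
depth = 0.12551 m = 12.551 cm


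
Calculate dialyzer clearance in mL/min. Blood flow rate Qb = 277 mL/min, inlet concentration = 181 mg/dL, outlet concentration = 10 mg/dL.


K = Qb * (Cb_in - Cb_out) / Cb_in
K = 277 * (181 - 10) / 181
K = 261.7 mL/min


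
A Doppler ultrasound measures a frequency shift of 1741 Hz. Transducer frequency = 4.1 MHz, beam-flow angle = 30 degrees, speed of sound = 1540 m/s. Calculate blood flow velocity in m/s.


v = fd * c / (2 * f0 * cos(theta))
v = 1741 * 1540 / (2 * 4.1000e+06 * cos(30))
v = 0.3776 m/s


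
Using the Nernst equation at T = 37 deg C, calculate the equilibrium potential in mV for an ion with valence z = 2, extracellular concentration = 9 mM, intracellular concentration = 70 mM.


E = (RT/(zF)) * ln(C_out/C_in)
T = 37 + 273.15 = 310.15 K
E = (8.314 * 310.15 / (2 * 96485)) * ln(9/70)
E = -27.41 mV


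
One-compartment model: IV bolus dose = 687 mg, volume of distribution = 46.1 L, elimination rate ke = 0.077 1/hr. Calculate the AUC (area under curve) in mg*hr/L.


C0 = Dose/Vd = 687/46.1 = 14.9024 mg/L
AUC = C0/ke = 14.9024/0.077
AUC = 193.5 mg*hr/L


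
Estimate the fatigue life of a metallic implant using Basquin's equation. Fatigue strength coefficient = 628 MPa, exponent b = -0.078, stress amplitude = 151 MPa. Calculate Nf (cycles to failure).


sigma_a = sigma_f' * (2Nf)^b
2Nf = (sigma_a/sigma_f')^(1/b)
2Nf = (151/628)^(1/-0.078)
2Nf = 86233417
Nf = 4.3117e+07


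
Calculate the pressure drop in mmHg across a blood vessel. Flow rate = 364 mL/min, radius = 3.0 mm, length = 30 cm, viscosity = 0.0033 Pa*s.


dP = 8*mu*L*Q / (pi*r^4)
Q = 364 mL/min = 6.06667e-06 m^3/s
dP = 188.817 Pa = 188.817 / 133.322 mmHg = 1.416 mmHg


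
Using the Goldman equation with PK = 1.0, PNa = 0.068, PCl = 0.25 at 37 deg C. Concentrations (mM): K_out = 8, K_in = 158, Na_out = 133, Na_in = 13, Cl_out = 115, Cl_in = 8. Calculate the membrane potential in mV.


Vm = (RT/F)*ln((PK*Ko + PNa*Nao + PCl*Cli)/(PK*Ki + PNa*Nai + PCl*Clo))
Numer = 19.044, Denom = 187.634
Vm = -61.14 mV


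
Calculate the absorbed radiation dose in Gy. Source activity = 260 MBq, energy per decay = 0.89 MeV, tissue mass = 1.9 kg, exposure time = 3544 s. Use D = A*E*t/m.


A = 260 MBq = 2.6000e+08 Bq
E = 0.89 MeV = 1.42578e-13 J
D = A*E*t/m = 2.6000e+08*1.42578e-13*3544/1.9
D = 0.06915 Gy


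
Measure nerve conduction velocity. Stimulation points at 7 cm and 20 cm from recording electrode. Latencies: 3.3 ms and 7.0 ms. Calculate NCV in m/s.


Distance = (20 - 7) / 100 = 0.13 m
dt = (7.0 - 3.3) / 1000 = 0.0037 s
NCV = dist / dt = 35.14 m/s


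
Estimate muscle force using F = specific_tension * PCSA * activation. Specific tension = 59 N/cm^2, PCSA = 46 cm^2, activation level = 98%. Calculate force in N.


F = sigma * PCSA * activation
F = 59 * 46 * 0.98
F = 2660 N


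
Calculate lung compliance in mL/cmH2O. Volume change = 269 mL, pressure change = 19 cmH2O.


C = dV / dP
C = 269 / 19
C = 14.16 mL/cmH2O


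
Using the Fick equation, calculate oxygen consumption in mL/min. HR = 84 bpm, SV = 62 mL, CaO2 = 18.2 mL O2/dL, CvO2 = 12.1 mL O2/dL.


CO = HR*SV = 84*62/1000 = 5.208 L/min
a-v O2 diff = 18.2 - 12.1 = 6.1 mL/dL
VO2 = CO * (CaO2-CvO2) * 10 dL/L
VO2 = 5.208 * 6.1 * 10
VO2 = 317.7 mL/min


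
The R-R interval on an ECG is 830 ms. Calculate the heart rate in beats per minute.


HR = 60 / RR_interval(s)
RR = 830 ms = 0.83 s
HR = 60 / 0.83 = 72.29 bpm


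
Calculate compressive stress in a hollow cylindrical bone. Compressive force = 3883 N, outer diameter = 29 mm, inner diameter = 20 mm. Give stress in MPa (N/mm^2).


A = pi*(r_o^2 - r_i^2)
r_o = 14.5 mm, r_i = 10 mm
A = 346.361 mm^2
sigma = F/A = 3883 / 346.361
sigma = 11.21 MPa


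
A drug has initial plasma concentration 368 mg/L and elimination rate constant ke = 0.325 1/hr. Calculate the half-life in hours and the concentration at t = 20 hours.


t_half = ln(2) / ke = 0.693147 / 0.325 = 2.133 hr
C(t) = C0 * exp(-ke*t) = 368 * exp(-0.325*20)
C(20) = 0.5533 mg/L


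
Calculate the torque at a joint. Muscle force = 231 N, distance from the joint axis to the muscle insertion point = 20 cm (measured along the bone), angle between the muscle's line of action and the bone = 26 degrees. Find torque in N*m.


Torque = F * d * sin(theta)   (moment arm = d*sin(theta))
d = 20 cm = 0.2 m
Torque = 231 * 0.2 * sin(26)
Torque = 20.25 N*m


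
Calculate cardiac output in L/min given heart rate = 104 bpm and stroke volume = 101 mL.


CO = HR * SV
CO = 104 * 101 / 1000
CO = 10.5 L/min


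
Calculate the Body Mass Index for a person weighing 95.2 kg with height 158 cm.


BMI = weight / height^2
height = 158 cm = 1.58 m
BMI = 95.2 / 1.58^2
BMI = 38.13 kg/m^2


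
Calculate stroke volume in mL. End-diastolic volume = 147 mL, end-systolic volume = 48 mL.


SV = EDV - ESV
SV = 147 - 48
SV = 99 mL


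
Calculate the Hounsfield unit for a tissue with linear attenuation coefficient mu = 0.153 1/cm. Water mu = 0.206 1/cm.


HU = ((mu_tissue - mu_water) / mu_water) * 1000
HU = ((0.153 - 0.206) / 0.206) * 1000
HU = -257.3


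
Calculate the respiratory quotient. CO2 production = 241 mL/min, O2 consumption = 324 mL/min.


RQ = VCO2 / VO2
RQ = 241 / 324
RQ = 0.7438


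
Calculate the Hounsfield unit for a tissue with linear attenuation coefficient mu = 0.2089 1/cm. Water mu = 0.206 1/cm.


HU = ((mu_tissue - mu_water) / mu_water) * 1000
HU = ((0.2089 - 0.206) / 0.206) * 1000
HU = 14.08


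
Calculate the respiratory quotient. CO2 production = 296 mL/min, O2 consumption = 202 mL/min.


RQ = VCO2 / VO2
RQ = 296 / 202
RQ = 1.465


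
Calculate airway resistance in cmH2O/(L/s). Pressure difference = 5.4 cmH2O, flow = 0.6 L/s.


R = dP / flow
R = 5.4 / 0.6
R = 9 cmH2O/(L/s)


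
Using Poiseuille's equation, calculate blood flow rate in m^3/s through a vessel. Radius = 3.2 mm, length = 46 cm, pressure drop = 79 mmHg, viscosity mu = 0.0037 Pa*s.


Q = pi*r^4*dP / (8*mu*L)
r = 0.0032 m, L = 0.46 m
dP = 79 mmHg = 10532.438 Pa
Q = 2.5482e-04 m^3/s


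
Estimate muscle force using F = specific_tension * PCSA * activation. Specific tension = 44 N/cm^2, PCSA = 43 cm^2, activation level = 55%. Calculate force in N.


F = sigma * PCSA * activation
F = 44 * 43 * 0.55
F = 1041 N


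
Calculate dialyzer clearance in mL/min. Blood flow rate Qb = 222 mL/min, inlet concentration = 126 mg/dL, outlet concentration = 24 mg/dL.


K = Qb * (Cb_in - Cb_out) / Cb_in
K = 222 * (126 - 24) / 126
K = 179.7 mL/min


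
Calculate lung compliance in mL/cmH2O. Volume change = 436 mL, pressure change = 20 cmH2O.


C = dV / dP
C = 436 / 20
C = 21.8 mL/cmH2O


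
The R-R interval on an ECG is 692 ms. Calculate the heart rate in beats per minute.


HR = 60 / RR_interval(s)
RR = 692 ms = 0.692 s
HR = 60 / 0.692 = 86.71 bpm


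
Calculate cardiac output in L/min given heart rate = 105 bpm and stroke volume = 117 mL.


CO = HR * SV
CO = 105 * 117 / 1000
CO = 12.29 L/min


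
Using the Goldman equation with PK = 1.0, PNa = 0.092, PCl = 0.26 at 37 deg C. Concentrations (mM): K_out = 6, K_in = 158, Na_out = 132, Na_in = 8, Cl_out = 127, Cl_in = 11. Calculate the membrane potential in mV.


Vm = (RT/F)*ln((PK*Ko + PNa*Nao + PCl*Cli)/(PK*Ki + PNa*Nai + PCl*Clo))
Numer = 21.004, Denom = 191.756
Vm = -59.1 mV


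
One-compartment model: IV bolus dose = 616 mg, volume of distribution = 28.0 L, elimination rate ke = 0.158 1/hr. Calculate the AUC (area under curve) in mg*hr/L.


C0 = Dose/Vd = 616/28.0 = 22 mg/L
AUC = C0/ke = 22/0.158
AUC = 139.2 mg*hr/L


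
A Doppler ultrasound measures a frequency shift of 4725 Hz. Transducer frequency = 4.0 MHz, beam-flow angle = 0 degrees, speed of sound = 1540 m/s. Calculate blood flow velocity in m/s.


v = fd * c / (2 * f0 * cos(theta))
v = 4725 * 1540 / (2 * 4.0000e+06 * cos(0))
v = 0.9096 m/s


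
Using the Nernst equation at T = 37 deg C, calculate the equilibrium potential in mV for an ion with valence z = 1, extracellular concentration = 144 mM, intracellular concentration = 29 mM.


E = (RT/(zF)) * ln(C_out/C_in)
T = 37 + 273.15 = 310.15 K
E = (8.314 * 310.15 / (1 * 96485)) * ln(144/29)
E = 42.83 mV


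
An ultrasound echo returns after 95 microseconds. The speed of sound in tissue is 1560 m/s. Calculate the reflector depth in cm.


depth = c * t / 2
t = 95 us = 9.5000e-05 s
depth = 1560 * 9.5000e-05 / 2
depth = 0.0741 m = 7.41 cm


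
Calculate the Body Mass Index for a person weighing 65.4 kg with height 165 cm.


BMI = weight / height^2
height = 165 cm = 1.65 m
BMI = 65.4 / 1.65^2
BMI = 24.02 kg/m^2


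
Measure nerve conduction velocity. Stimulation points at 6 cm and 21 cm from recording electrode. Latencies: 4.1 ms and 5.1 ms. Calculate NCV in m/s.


Distance = (21 - 6) / 100 = 0.15 m
dt = (5.1 - 4.1) / 1000 = 0.001 s
NCV = dist / dt = 150 m/s


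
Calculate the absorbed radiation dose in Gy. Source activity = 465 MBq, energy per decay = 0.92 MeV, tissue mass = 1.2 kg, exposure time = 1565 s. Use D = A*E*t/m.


A = 465 MBq = 4.6500e+08 Bq
E = 0.92 MeV = 1.47384e-13 J
D = A*E*t/m = 4.6500e+08*1.47384e-13*1565/1.2
D = 0.08938 Gy


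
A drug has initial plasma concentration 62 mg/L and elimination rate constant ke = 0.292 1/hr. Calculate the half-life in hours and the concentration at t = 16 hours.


t_half = ln(2) / ke = 0.693147 / 0.292 = 2.374 hr
C(t) = C0 * exp(-ke*t) = 62 * exp(-0.292*16)
C(16) = 0.5799 mg/L


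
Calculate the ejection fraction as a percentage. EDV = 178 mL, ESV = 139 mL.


SV = EDV - ESV = 178 - 139 = 39 mL
EF = SV/EDV * 100 = 39/178 * 100
EF = 21.91%


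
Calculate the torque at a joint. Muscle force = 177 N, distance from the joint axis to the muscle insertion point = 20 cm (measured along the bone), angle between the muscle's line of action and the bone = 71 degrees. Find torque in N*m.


Torque = F * d * sin(theta)   (moment arm = d*sin(theta))
d = 20 cm = 0.2 m
Torque = 177 * 0.2 * sin(71)
Torque = 33.47 N*m


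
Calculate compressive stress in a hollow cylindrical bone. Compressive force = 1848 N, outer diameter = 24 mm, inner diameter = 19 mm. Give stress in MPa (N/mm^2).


A = pi*(r_o^2 - r_i^2)
r_o = 12 mm, r_i = 9.5 mm
A = 168.861 mm^2
sigma = F/A = 1848 / 168.861
sigma = 10.94 MPa


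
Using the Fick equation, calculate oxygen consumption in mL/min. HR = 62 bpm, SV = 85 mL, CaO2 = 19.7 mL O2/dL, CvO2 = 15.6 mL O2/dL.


CO = HR*SV = 62*85/1000 = 5.27 L/min
a-v O2 diff = 19.7 - 15.6 = 4.1 mL/dL
VO2 = CO * (CaO2-CvO2) * 10 dL/L
VO2 = 5.27 * 4.1 * 10
VO2 = 216.1 mL/min


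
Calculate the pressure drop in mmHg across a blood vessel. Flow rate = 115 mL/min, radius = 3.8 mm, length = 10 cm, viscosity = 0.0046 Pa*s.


dP = 8*mu*L*Q / (pi*r^4)
Q = 115 mL/min = 1.91667e-06 m^3/s
dP = 10.7674 Pa = 10.7674 / 133.322 mmHg = 0.08076 mmHg


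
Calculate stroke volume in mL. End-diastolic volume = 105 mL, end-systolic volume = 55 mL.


SV = EDV - ESV
SV = 105 - 55
SV = 50 mL


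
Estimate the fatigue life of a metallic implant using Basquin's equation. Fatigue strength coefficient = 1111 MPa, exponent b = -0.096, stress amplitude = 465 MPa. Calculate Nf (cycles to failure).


sigma_a = sigma_f' * (2Nf)^b
2Nf = (sigma_a/sigma_f')^(1/b)
2Nf = (465/1111)^(1/-0.096)
2Nf = 8714.0461
Nf = 4357


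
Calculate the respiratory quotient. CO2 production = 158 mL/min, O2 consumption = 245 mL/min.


RQ = VCO2 / VO2
RQ = 158 / 245
RQ = 0.6449


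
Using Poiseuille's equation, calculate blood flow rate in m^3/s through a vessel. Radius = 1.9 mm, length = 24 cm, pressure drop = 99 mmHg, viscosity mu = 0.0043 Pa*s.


Q = pi*r^4*dP / (8*mu*L)
r = 0.0019 m, L = 0.24 m
dP = 99 mmHg = 13198.878 Pa
Q = 6.5453e-05 m^3/s


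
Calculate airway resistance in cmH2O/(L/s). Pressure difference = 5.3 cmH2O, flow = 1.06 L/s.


R = dP / flow
R = 5.3 / 1.06
R = 5 cmH2O/(L/s)


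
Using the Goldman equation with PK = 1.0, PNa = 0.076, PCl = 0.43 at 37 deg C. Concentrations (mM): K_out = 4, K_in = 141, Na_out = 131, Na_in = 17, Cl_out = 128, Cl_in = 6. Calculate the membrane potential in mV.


Vm = (RT/F)*ln((PK*Ko + PNa*Nao + PCl*Cli)/(PK*Ki + PNa*Nai + PCl*Clo))
Numer = 16.536, Denom = 197.332
Vm = -66.26 mV


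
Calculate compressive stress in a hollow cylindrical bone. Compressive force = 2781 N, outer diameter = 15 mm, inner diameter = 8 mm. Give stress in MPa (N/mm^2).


A = pi*(r_o^2 - r_i^2)
r_o = 7.5 mm, r_i = 4 mm
A = 126.449 mm^2
sigma = F/A = 2781 / 126.449
sigma = 21.99 MPa


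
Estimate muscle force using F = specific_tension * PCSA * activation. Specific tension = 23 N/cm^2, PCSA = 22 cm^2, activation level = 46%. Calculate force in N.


F = sigma * PCSA * activation
F = 23 * 22 * 0.46
F = 232.8 N


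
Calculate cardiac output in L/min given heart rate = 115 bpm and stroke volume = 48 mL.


CO = HR * SV
CO = 115 * 48 / 1000
CO = 5.52 L/min


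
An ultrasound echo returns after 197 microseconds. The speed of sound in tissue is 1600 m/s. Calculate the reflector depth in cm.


depth = c * t / 2
t = 197 us = 1.9700e-04 s
depth = 1600 * 1.9700e-04 / 2
depth = 0.1576 m = 15.76 cm


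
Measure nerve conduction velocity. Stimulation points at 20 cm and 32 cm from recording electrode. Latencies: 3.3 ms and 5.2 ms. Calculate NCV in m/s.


Distance = (32 - 20) / 100 = 0.12 m
dt = (5.2 - 3.3) / 1000 = 0.0019 s
NCV = dist / dt = 63.16 m/s


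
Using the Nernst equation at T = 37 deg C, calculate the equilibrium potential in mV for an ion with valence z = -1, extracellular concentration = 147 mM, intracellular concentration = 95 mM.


E = (RT/(zF)) * ln(C_out/C_in)
T = 37 + 273.15 = 310.15 K
E = (8.314 * 310.15 / (-1 * 96485)) * ln(147/95)
E = -11.67 mV


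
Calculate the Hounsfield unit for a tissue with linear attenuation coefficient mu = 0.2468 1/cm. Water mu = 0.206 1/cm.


HU = ((mu_tissue - mu_water) / mu_water) * 1000
HU = ((0.2468 - 0.206) / 0.206) * 1000
HU = 198.1


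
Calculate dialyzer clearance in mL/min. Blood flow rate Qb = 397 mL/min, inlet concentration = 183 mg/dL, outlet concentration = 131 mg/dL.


K = Qb * (Cb_in - Cb_out) / Cb_in
K = 397 * (183 - 131) / 183
K = 112.8 mL/min


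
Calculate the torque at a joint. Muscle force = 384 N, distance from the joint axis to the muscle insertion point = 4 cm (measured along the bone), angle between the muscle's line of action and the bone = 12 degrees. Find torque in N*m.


Torque = F * d * sin(theta)   (moment arm = d*sin(theta))
d = 4 cm = 0.04 m
Torque = 384 * 0.04 * sin(12)
Torque = 3.194 N*m


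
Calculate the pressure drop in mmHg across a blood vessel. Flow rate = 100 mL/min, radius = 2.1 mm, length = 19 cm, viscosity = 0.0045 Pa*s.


dP = 8*mu*L*Q / (pi*r^4)
Q = 100 mL/min = 1.66667e-06 m^3/s
dP = 186.586 Pa = 186.586 / 133.322 mmHg = 1.4 mmHg


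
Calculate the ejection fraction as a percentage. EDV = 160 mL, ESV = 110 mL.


SV = EDV - ESV = 160 - 110 = 50 mL
EF = SV/EDV * 100 = 50/160 * 100
EF = 31.25%


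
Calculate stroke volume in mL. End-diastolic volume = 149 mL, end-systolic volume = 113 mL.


SV = EDV - ESV
SV = 149 - 113
SV = 36 mL


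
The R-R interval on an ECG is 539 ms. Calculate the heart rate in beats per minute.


HR = 60 / RR_interval(s)
RR = 539 ms = 0.539 s
HR = 60 / 0.539 = 111.3 bpm


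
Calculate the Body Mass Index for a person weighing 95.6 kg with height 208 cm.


BMI = weight / height^2
height = 208 cm = 2.08 m
BMI = 95.6 / 2.08^2
BMI = 22.1 kg/m^2


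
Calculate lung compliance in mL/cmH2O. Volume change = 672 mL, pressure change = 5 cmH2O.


C = dV / dP
C = 672 / 5
C = 134.4 mL/cmH2O


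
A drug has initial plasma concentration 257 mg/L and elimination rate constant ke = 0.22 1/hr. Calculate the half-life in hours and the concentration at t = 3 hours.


t_half = ln(2) / ke = 0.693147 / 0.22 = 3.151 hr
C(t) = C0 * exp(-ke*t) = 257 * exp(-0.22*3)
C(3) = 132.8 mg/L


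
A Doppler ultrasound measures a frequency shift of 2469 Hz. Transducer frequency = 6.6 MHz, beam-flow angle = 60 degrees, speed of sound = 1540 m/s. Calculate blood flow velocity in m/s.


v = fd * c / (2 * f0 * cos(theta))
v = 2469 * 1540 / (2 * 6.6000e+06 * cos(60))
v = 0.5761 m/s


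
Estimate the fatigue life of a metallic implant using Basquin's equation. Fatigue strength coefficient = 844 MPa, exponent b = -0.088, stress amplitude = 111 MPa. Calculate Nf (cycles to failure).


sigma_a = sigma_f' * (2Nf)^b
2Nf = (sigma_a/sigma_f')^(1/b)
2Nf = (111/844)^(1/-0.088)
2Nf = 1.0270341e+10
Nf = 5.1352e+09


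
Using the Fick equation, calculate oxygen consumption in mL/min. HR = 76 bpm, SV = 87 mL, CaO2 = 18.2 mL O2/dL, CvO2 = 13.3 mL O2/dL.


CO = HR*SV = 76*87/1000 = 6.612 L/min
a-v O2 diff = 18.2 - 13.3 = 4.9 mL/dL
VO2 = CO * (CaO2-CvO2) * 10 dL/L
VO2 = 6.612 * 4.9 * 10
VO2 = 324 mL/min


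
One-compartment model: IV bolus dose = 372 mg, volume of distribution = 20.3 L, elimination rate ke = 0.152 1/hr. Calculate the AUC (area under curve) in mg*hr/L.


C0 = Dose/Vd = 372/20.3 = 18.3251 mg/L
AUC = C0/ke = 18.3251/0.152
AUC = 120.6 mg*hr/L


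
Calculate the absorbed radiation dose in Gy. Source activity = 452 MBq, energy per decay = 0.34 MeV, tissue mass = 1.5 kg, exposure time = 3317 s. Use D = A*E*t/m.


A = 452 MBq = 4.5200e+08 Bq
E = 0.34 MeV = 5.4468e-14 J
D = A*E*t/m = 4.5200e+08*5.4468e-14*3317/1.5
D = 0.05444 Gy


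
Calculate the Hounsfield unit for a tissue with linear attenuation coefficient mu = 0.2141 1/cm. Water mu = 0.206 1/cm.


HU = ((mu_tissue - mu_water) / mu_water) * 1000
HU = ((0.2141 - 0.206) / 0.206) * 1000
HU = 39.32


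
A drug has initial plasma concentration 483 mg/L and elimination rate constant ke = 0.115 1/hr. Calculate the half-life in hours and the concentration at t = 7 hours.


t_half = ln(2) / ke = 0.693147 / 0.115 = 6.027 hr
C(t) = C0 * exp(-ke*t) = 483 * exp(-0.115*7)
C(7) = 215.9 mg/L


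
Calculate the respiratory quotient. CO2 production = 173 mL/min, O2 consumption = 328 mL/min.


RQ = VCO2 / VO2
RQ = 173 / 328
RQ = 0.5274


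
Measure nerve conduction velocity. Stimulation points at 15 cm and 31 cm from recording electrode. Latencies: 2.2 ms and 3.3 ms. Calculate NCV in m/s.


Distance = (31 - 15) / 100 = 0.16 m
dt = (3.3 - 2.2) / 1000 = 0.0011 s
NCV = dist / dt = 145.5 m/s


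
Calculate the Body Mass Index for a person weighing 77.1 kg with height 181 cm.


BMI = weight / height^2
height = 181 cm = 1.81 m
BMI = 77.1 / 1.81^2
BMI = 23.53 kg/m^2


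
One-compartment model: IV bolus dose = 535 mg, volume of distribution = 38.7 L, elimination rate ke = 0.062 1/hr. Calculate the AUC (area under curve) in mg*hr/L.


C0 = Dose/Vd = 535/38.7 = 13.8243 mg/L
AUC = C0/ke = 13.8243/0.062
AUC = 223 mg*hr/L


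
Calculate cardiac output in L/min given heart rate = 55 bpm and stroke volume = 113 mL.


CO = HR * SV
CO = 55 * 113 / 1000
CO = 6.215 L/min


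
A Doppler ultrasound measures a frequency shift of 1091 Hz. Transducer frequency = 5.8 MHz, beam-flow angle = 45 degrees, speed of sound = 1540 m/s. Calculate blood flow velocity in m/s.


v = fd * c / (2 * f0 * cos(theta))
v = 1091 * 1540 / (2 * 5.8000e+06 * cos(45))
v = 0.2048 m/s


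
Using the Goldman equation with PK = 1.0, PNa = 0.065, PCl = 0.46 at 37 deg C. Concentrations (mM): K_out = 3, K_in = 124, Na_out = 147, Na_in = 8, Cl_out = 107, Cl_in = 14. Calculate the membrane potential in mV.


Vm = (RT/F)*ln((PK*Ko + PNa*Nao + PCl*Cli)/(PK*Ki + PNa*Nai + PCl*Clo))
Numer = 18.995, Denom = 173.74
Vm = -59.15 mV


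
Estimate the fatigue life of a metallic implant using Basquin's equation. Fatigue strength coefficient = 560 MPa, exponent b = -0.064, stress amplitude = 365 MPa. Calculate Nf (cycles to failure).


sigma_a = sigma_f' * (2Nf)^b
2Nf = (sigma_a/sigma_f')^(1/b)
2Nf = (365/560)^(1/-0.064)
2Nf = 802.80841
Nf = 401.4


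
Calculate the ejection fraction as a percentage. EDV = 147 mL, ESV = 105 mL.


SV = EDV - ESV = 147 - 105 = 42 mL
EF = SV/EDV * 100 = 42/147 * 100
EF = 28.57%


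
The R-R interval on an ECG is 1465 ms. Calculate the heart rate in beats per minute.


HR = 60 / RR_interval(s)
RR = 1465 ms = 1.465 s
HR = 60 / 1.465 = 40.96 bpm


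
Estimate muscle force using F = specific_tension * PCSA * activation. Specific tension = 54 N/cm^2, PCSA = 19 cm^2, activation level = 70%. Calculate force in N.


F = sigma * PCSA * activation
F = 54 * 19 * 0.7
F = 718.2 N


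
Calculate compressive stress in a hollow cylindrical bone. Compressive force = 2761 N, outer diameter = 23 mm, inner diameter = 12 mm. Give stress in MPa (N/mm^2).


A = pi*(r_o^2 - r_i^2)
r_o = 11.5 mm, r_i = 6 mm
A = 302.378 mm^2
sigma = F/A = 2761 / 302.378
sigma = 9.131 MPa


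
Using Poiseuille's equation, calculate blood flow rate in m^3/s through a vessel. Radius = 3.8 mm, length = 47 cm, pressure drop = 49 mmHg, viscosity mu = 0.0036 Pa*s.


Q = pi*r^4*dP / (8*mu*L)
r = 0.0038 m, L = 0.47 m
dP = 49 mmHg = 6532.778 Pa
Q = 3.1615e-04 m^3/s


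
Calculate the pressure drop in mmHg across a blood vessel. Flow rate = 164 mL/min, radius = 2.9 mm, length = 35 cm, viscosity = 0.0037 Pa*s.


dP = 8*mu*L*Q / (pi*r^4)
Q = 164 mL/min = 2.73333e-06 m^3/s
dP = 127.441 Pa = 127.441 / 133.322 mmHg = 0.9559 mmHg


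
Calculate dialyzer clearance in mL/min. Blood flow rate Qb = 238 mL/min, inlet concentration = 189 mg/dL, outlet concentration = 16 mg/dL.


K = Qb * (Cb_in - Cb_out) / Cb_in
K = 238 * (189 - 16) / 189
K = 217.9 mL/min


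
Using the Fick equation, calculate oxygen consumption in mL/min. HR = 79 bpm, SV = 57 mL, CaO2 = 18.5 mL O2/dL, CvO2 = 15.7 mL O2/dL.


CO = HR*SV = 79*57/1000 = 4.503 L/min
a-v O2 diff = 18.5 - 15.7 = 2.8 mL/dL
VO2 = CO * (CaO2-CvO2) * 10 dL/L
VO2 = 4.503 * 2.8 * 10
VO2 = 126.1 mL/min


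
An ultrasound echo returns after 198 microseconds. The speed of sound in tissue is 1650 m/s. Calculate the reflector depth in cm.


depth = c * t / 2
t = 198 us = 1.9800e-04 s
depth = 1650 * 1.9800e-04 / 2
depth = 0.16335 m = 16.335 cm


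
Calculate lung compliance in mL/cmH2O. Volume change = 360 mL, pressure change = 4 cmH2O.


C = dV / dP
C = 360 / 4
C = 90 mL/cmH2O


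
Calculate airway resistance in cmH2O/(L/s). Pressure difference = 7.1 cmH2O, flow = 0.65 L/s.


R = dP / flow
R = 7.1 / 0.65
R = 10.92 cmH2O/(L/s)


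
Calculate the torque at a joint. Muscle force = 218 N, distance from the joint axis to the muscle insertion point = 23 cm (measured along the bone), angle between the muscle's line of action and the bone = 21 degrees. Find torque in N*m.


Torque = F * d * sin(theta)   (moment arm = d*sin(theta))
d = 23 cm = 0.23 m
Torque = 218 * 0.23 * sin(21)
Torque = 17.97 N*m


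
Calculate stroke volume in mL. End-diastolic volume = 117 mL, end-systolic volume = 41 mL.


SV = EDV - ESV
SV = 117 - 41
SV = 76 mL


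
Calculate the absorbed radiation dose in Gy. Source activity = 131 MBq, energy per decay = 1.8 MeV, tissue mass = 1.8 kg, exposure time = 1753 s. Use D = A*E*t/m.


A = 131 MBq = 1.3100e+08 Bq
E = 1.8 MeV = 2.8836e-13 J
D = A*E*t/m = 1.3100e+08*2.8836e-13*1753/1.8
D = 0.03679 Gy


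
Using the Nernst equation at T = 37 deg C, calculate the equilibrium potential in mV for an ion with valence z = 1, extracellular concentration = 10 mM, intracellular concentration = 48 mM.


E = (RT/(zF)) * ln(C_out/C_in)
T = 37 + 273.15 = 310.15 K
E = (8.314 * 310.15 / (1 * 96485)) * ln(10/48)
E = -41.92 mV


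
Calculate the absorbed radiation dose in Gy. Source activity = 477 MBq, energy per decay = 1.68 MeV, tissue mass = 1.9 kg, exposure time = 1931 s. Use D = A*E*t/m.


A = 477 MBq = 4.7700e+08 Bq
E = 1.68 MeV = 2.69136e-13 J
D = A*E*t/m = 4.7700e+08*2.69136e-13*1931/1.9
D = 0.1305 Gy


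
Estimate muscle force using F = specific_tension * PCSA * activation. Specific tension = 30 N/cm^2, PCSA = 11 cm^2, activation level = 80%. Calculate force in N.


F = sigma * PCSA * activation
F = 30 * 11 * 0.8
F = 264 N


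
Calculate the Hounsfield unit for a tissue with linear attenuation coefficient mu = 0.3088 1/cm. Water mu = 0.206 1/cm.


HU = ((mu_tissue - mu_water) / mu_water) * 1000
HU = ((0.3088 - 0.206) / 0.206) * 1000
HU = 499


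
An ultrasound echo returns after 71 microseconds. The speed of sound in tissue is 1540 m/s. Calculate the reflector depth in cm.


depth = c * t / 2
t = 71 us = 7.1000e-05 s
depth = 1540 * 7.1000e-05 / 2
depth = 0.05467 m = 5.467 cm


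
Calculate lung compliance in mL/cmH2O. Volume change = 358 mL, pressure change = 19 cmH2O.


C = dV / dP
C = 358 / 19
C = 18.84 mL/cmH2O


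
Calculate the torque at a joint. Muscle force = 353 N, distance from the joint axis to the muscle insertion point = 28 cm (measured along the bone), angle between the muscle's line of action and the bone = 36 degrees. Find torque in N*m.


Torque = F * d * sin(theta)   (moment arm = d*sin(theta))
d = 28 cm = 0.28 m
Torque = 353 * 0.28 * sin(36)
Torque = 58.1 N*m


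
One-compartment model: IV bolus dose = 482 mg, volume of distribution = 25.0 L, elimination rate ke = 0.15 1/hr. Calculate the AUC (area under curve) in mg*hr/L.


C0 = Dose/Vd = 482/25.0 = 19.28 mg/L
AUC = C0/ke = 19.28/0.15
AUC = 128.5 mg*hr/L


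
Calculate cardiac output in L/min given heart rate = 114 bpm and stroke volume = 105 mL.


CO = HR * SV
CO = 114 * 105 / 1000
CO = 11.97 L/min


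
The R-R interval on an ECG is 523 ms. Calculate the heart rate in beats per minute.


HR = 60 / RR_interval(s)
RR = 523 ms = 0.523 s
HR = 60 / 0.523 = 114.7 bpm


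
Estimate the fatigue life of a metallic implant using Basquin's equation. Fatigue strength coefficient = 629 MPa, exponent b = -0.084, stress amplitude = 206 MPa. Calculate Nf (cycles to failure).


sigma_a = sigma_f' * (2Nf)^b
2Nf = (sigma_a/sigma_f')^(1/b)
2Nf = (206/629)^(1/-0.084)
2Nf = 590515.43
Nf = 2.953e+05


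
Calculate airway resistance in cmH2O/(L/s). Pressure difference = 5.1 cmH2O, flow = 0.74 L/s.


R = dP / flow
R = 5.1 / 0.74
R = 6.892 cmH2O/(L/s)


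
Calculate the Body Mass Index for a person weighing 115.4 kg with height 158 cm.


BMI = weight / height^2
height = 158 cm = 1.58 m
BMI = 115.4 / 1.58^2
BMI = 46.23 kg/m^2


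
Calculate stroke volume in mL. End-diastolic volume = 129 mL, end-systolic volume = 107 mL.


SV = EDV - ESV
SV = 129 - 107
SV = 22 mL


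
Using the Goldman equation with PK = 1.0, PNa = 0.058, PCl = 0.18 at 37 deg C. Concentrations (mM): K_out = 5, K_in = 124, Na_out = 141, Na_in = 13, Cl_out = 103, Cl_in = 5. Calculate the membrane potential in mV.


Vm = (RT/F)*ln((PK*Ko + PNa*Nao + PCl*Cli)/(PK*Ki + PNa*Nai + PCl*Clo))
Numer = 14.078, Denom = 143.294
Vm = -62.01 mV


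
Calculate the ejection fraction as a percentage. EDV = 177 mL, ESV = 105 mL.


SV = EDV - ESV = 177 - 105 = 72 mL
EF = SV/EDV * 100 = 72/177 * 100
EF = 40.68%


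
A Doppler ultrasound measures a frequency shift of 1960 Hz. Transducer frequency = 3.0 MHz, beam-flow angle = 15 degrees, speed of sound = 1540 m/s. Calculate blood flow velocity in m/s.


v = fd * c / (2 * f0 * cos(theta))
v = 1960 * 1540 / (2 * 3.0000e+06 * cos(15))
v = 0.5208 m/s


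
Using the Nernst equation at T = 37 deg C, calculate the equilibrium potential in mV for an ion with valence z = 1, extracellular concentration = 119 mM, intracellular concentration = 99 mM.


E = (RT/(zF)) * ln(C_out/C_in)
T = 37 + 273.15 = 310.15 K
E = (8.314 * 310.15 / (1 * 96485)) * ln(119/99)
E = 4.918 mV


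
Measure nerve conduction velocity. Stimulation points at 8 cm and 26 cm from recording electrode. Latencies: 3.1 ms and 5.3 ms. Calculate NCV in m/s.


Distance = (26 - 8) / 100 = 0.18 m
dt = (5.3 - 3.1) / 1000 = 0.0022 s
NCV = dist / dt = 81.82 m/s


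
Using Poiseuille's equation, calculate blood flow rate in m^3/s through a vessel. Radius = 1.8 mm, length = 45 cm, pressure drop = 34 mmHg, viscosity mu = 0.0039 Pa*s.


Q = pi*r^4*dP / (8*mu*L)
r = 0.0018 m, L = 0.45 m
dP = 34 mmHg = 4532.948 Pa
Q = 1.0648e-05 m^3/s


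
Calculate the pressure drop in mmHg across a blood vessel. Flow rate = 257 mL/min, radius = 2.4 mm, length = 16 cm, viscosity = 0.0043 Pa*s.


dP = 8*mu*L*Q / (pi*r^4)
Q = 257 mL/min = 4.28333e-06 m^3/s
dP = 226.186 Pa = 226.186 / 133.322 mmHg = 1.697 mmHg


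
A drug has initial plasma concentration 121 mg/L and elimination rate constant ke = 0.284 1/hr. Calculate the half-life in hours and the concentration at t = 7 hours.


t_half = ln(2) / ke = 0.693147 / 0.284 = 2.441 hr
C(t) = C0 * exp(-ke*t) = 121 * exp(-0.284*7)
C(7) = 16.57 mg/L


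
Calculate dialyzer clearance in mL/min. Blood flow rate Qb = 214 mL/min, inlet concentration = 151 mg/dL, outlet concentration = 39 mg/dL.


K = Qb * (Cb_in - Cb_out) / Cb_in
K = 214 * (151 - 39) / 151
K = 158.7 mL/min


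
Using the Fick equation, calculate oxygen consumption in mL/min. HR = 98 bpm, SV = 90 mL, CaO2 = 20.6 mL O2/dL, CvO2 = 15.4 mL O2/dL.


CO = HR*SV = 98*90/1000 = 8.82 L/min
a-v O2 diff = 20.6 - 15.4 = 5.2 mL/dL
VO2 = CO * (CaO2-CvO2) * 10 dL/L
VO2 = 8.82 * 5.2 * 10
VO2 = 458.6 mL/min


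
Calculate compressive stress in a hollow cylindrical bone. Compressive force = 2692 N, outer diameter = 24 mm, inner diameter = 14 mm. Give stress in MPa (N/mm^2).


A = pi*(r_o^2 - r_i^2)
r_o = 12 mm, r_i = 7 mm
A = 298.451 mm^2
sigma = F/A = 2692 / 298.451
sigma = 9.02 MPa


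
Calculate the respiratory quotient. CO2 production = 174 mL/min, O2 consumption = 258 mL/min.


RQ = VCO2 / VO2
RQ = 174 / 258
RQ = 0.6744


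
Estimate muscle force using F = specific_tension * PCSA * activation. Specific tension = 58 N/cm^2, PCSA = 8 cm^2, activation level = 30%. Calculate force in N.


F = sigma * PCSA * activation
F = 58 * 8 * 0.3
F = 139.2 N


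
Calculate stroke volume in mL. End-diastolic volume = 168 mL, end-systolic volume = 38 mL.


SV = EDV - ESV
SV = 168 - 38
SV = 130 mL


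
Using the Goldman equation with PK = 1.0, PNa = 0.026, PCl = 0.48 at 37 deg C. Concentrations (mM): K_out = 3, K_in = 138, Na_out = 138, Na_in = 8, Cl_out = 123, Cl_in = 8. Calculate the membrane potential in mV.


Vm = (RT/F)*ln((PK*Ko + PNa*Nao + PCl*Cli)/(PK*Ki + PNa*Nai + PCl*Clo))
Numer = 10.428, Denom = 197.248
Vm = -78.57 mV


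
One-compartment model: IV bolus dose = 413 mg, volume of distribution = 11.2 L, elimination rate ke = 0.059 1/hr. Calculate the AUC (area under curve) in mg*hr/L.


C0 = Dose/Vd = 413/11.2 = 36.875 mg/L
AUC = C0/ke = 36.875/0.059
AUC = 625 mg*hr/L


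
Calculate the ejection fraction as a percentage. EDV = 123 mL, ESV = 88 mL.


SV = EDV - ESV = 123 - 88 = 35 mL
EF = SV/EDV * 100 = 35/123 * 100
EF = 28.46%


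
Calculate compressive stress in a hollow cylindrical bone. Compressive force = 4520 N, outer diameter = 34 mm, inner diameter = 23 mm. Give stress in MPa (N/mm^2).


A = pi*(r_o^2 - r_i^2)
r_o = 17 mm, r_i = 11.5 mm
A = 492.445 mm^2
sigma = F/A = 4520 / 492.445
sigma = 9.179 MPa


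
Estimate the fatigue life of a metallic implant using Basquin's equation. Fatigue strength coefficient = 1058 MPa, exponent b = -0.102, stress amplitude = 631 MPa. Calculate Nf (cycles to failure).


sigma_a = sigma_f' * (2Nf)^b
2Nf = (sigma_a/sigma_f')^(1/b)
2Nf = (631/1058)^(1/-0.102)
2Nf = 158.69091
Nf = 79.35


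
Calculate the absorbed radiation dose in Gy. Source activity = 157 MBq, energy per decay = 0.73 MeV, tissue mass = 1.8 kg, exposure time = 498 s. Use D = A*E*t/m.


A = 157 MBq = 1.5700e+08 Bq
E = 0.73 MeV = 1.16946e-13 J
D = A*E*t/m = 1.5700e+08*1.16946e-13*498/1.8
D = 0.00508 Gy


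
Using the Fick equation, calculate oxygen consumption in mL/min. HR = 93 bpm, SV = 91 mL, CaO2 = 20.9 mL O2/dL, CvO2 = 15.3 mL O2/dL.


CO = HR*SV = 93*91/1000 = 8.463 L/min
a-v O2 diff = 20.9 - 15.3 = 5.6 mL/dL
VO2 = CO * (CaO2-CvO2) * 10 dL/L
VO2 = 8.463 * 5.6 * 10
VO2 = 473.9 mL/min


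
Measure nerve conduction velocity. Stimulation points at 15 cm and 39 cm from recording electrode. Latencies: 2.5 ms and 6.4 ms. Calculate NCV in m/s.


Distance = (39 - 15) / 100 = 0.24 m
dt = (6.4 - 2.5) / 1000 = 0.0039 s
NCV = dist / dt = 61.54 m/s


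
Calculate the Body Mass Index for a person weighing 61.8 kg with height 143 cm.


BMI = weight / height^2
height = 143 cm = 1.43 m
BMI = 61.8 / 1.43^2
BMI = 30.22 kg/m^2


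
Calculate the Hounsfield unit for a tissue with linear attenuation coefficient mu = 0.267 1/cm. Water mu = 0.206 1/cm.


HU = ((mu_tissue - mu_water) / mu_water) * 1000
HU = ((0.267 - 0.206) / 0.206) * 1000
HU = 296.1


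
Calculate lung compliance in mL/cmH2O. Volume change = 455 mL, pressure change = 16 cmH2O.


C = dV / dP
C = 455 / 16
C = 28.44 mL/cmH2O


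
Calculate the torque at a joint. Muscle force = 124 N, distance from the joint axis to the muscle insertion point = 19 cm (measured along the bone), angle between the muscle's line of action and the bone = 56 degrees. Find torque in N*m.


Torque = F * d * sin(theta)   (moment arm = d*sin(theta))
d = 19 cm = 0.19 m
Torque = 124 * 0.19 * sin(56)
Torque = 19.53 N*m


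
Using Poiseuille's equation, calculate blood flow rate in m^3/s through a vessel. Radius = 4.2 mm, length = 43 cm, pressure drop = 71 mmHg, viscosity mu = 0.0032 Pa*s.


Q = pi*r^4*dP / (8*mu*L)
r = 0.0042 m, L = 0.43 m
dP = 71 mmHg = 9465.862 Pa
Q = 8.4062e-04 m^3/s
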